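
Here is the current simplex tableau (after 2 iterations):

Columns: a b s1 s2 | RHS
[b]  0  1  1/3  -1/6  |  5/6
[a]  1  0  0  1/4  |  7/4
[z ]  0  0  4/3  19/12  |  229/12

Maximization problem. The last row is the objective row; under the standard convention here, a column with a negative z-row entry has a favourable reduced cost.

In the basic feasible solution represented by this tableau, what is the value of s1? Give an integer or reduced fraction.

s1 is nonbasic (not in the basis column), so its value in the current BFS is 0.

0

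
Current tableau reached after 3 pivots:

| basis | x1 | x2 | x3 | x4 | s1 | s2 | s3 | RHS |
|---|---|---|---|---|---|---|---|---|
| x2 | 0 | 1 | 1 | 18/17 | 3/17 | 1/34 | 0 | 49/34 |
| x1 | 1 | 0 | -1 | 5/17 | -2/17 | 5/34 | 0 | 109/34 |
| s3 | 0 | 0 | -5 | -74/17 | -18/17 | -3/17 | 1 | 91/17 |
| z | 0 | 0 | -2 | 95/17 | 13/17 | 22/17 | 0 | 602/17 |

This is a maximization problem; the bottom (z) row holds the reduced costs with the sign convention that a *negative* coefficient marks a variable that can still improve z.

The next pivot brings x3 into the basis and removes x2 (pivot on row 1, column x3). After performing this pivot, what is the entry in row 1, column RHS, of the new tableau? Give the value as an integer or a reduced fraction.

49/34

Pivot element is row 1, column x3: 1.
Normalize row 1: new (row 1, RHS) = (49/34)/1 = 49/34.
Row 1 is the pivot row, so the entry is 49/34.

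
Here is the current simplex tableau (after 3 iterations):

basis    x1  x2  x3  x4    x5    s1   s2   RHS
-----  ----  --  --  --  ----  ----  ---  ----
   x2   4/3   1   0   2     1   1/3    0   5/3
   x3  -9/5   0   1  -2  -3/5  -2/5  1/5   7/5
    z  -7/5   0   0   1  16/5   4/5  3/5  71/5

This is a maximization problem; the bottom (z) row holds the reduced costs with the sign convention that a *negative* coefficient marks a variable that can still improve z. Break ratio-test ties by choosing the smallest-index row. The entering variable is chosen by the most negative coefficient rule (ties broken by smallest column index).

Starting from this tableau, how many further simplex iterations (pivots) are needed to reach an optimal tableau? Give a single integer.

1

pivot: x1 in, x2 out → z = 319/20
No improving column remains; optimal.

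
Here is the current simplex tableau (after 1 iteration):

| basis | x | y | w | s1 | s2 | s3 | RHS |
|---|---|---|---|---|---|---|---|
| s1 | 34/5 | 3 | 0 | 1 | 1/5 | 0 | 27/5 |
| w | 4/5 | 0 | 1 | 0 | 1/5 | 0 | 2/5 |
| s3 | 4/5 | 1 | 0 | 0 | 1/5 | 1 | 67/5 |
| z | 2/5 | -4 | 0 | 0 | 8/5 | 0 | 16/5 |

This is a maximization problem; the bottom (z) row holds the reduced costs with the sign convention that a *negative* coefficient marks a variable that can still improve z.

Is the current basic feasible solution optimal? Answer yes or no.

Column y has objective-row coefficient -4, which is negative; an improving pivot exists, so not yet optimal.

no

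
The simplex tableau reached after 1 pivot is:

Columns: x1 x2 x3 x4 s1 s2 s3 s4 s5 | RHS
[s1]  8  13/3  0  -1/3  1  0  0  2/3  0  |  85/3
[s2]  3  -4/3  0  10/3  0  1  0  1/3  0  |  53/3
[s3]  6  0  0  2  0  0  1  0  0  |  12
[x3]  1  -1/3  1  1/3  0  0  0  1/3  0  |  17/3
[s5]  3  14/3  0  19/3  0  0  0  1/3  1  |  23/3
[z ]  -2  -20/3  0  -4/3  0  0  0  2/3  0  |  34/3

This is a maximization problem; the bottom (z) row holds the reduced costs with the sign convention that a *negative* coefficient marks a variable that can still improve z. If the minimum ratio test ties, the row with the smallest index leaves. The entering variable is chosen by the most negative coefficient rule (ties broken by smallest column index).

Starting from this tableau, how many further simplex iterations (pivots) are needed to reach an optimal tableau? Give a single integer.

1

pivot: x2 in, s5 out → z = 156/7
No improving column remains; optimal.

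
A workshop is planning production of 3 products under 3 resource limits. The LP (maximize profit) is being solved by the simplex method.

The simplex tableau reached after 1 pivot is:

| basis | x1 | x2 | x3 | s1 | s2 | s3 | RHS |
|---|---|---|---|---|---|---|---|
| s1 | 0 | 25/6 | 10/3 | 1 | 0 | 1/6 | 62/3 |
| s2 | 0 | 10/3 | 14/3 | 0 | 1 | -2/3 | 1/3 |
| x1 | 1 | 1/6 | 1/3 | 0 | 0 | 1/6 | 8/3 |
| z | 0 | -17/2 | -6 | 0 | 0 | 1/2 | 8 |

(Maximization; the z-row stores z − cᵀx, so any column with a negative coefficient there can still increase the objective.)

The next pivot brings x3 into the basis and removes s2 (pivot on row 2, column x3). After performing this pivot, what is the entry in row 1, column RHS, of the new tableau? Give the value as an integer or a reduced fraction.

143/7

Pivot element is row 2, column x3: 14/3.
Normalize row 2: new (row 2, RHS) = (1/3)/(14/3) = 1/14.
row 1 ← row 1 − (10/3)·(new row 2): 62/3 − (10/3)·(1/14) = 143/7.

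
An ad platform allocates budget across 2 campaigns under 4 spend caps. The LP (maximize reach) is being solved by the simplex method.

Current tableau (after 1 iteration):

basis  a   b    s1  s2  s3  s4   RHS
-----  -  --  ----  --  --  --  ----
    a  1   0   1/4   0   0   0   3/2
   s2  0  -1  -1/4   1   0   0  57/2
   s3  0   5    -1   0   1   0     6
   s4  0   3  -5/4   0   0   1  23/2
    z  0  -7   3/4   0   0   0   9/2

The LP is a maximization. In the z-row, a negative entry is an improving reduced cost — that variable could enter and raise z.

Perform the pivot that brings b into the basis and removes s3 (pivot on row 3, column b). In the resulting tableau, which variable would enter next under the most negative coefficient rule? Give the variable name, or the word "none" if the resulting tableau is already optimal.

s1

Pivot element 5. New z-row = old z-row − (-7)·(row 3/5).
Updated z-row coefficients: a: 0, b: 0, s1: -13/20, s2: 0, s3: 7/5, s4: 0.
The most negative is -13/20 in column s1, so s1 would enter next.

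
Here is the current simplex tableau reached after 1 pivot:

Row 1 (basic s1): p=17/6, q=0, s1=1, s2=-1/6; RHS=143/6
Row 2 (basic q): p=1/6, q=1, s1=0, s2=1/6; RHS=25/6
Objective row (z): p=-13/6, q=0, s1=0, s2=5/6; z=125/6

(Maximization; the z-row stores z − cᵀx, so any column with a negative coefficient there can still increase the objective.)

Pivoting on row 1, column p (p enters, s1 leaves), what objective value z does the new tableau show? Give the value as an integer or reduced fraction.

Minimum ratio for p: (143/6)/(17/6) = 143/17.
z changes by −(z-row coeff of p)·ratio = −(-13/6)·(143/17) = 1859/102.
New z = 125/6 + (1859/102) = 664/17.

664/17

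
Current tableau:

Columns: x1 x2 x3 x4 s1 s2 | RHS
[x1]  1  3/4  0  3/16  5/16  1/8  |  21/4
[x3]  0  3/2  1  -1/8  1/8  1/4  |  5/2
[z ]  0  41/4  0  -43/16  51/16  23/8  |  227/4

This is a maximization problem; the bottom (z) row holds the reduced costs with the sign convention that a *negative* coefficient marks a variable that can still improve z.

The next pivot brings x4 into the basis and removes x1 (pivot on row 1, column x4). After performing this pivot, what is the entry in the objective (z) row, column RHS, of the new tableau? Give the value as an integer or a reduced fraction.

Pivot element is row 1, column x4: 3/16.
Normalize row 1: new (row 1, RHS) = (21/4)/(3/16) = 28.
z-row ← z-row − (-43/16)·(new row 1): 227/4 − (-43/16)·28 = 132.

132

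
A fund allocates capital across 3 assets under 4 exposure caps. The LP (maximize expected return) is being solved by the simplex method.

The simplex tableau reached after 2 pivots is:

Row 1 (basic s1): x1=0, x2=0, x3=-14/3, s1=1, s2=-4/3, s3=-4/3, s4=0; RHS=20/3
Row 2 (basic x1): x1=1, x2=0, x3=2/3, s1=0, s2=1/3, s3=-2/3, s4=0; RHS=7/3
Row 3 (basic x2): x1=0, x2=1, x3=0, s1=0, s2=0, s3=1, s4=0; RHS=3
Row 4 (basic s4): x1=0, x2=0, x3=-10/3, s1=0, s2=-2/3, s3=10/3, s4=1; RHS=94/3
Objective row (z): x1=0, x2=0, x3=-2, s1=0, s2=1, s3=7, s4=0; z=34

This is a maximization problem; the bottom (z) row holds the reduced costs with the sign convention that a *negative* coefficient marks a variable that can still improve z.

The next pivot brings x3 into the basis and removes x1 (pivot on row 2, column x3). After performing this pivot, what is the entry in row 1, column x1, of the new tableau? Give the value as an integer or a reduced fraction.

Pivot element is row 2, column x3: 2/3.
Normalize row 2: new (row 2, x1) = 1/(2/3) = 3/2.
row 1 ← row 1 − (-14/3)·(new row 2): 0 − (-14/3)·(3/2) = 7.

7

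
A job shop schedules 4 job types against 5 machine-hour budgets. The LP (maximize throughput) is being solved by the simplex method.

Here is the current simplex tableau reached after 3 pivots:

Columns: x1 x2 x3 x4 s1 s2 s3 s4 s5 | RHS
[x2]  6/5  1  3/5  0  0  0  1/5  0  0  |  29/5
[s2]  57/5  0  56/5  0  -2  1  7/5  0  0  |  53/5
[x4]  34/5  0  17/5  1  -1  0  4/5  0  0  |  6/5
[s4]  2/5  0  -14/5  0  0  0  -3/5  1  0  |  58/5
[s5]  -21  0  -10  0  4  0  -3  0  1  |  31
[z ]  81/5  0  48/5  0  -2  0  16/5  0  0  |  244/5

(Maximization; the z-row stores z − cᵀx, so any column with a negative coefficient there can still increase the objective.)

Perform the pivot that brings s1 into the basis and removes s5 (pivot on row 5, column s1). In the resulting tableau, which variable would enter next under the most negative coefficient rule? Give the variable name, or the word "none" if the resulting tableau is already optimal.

none

Pivot element 4. New z-row = old z-row − (-2)·(row 5/4).
Updated z-row coefficients: x1: 57/10, x2: 0, x3: 23/5, x4: 0, s1: 0, s2: 0, s3: 17/10, s4: 0, s5: 1/2.
No coefficient is strictly negative; the tableau after this pivot is optimal.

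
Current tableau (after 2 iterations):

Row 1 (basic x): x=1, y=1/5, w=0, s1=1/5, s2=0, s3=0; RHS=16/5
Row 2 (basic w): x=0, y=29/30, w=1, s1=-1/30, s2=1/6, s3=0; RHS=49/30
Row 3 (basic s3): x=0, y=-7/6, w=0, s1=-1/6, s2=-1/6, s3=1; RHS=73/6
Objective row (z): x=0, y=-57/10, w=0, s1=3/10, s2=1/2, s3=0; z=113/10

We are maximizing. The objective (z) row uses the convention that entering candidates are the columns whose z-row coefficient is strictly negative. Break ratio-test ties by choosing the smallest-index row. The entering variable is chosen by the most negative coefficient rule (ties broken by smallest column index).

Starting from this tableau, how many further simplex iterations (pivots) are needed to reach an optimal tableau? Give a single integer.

pivot: y in, w out → z = 607/29
No improving column remains; optimal.

1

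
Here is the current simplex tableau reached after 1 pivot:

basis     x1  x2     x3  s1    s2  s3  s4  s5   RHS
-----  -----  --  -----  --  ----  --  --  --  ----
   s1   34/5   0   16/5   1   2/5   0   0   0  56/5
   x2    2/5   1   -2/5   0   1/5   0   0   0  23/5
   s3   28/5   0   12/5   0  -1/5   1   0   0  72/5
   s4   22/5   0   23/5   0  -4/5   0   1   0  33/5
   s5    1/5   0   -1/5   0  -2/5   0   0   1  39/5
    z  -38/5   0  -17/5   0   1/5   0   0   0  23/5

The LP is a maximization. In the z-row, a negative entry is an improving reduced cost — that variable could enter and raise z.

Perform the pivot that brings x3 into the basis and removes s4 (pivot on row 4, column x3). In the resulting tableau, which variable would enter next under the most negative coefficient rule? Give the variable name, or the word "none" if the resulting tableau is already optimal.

x1

Pivot element 23/5. New z-row = old z-row − (-17/5)·(row 4/(23/5)).
Updated z-row coefficients: x1: -100/23, x2: 0, x3: 0, s1: 0, s2: -9/23, s3: 0, s4: 17/23, s5: 0.
The most negative is -100/23 in column x1, so x1 would enter next.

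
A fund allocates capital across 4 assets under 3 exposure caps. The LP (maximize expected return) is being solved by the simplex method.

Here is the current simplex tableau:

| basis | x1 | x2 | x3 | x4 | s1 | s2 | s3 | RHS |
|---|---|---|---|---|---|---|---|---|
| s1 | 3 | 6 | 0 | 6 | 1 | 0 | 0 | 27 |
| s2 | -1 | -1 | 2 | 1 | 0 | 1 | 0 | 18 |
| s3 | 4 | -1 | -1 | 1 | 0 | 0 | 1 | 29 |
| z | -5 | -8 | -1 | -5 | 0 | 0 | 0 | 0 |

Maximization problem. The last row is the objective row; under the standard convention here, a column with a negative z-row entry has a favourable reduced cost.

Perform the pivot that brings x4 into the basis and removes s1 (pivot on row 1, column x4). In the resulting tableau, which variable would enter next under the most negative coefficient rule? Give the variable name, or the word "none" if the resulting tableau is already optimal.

x2

Pivot element 6. New z-row = old z-row − (-5)·(row 1/6).
Updated z-row coefficients: x1: -5/2, x2: -3, x3: -1, x4: 0, s1: 5/6, s2: 0, s3: 0.
The most negative is -3 in column x2, so x2 would enter next.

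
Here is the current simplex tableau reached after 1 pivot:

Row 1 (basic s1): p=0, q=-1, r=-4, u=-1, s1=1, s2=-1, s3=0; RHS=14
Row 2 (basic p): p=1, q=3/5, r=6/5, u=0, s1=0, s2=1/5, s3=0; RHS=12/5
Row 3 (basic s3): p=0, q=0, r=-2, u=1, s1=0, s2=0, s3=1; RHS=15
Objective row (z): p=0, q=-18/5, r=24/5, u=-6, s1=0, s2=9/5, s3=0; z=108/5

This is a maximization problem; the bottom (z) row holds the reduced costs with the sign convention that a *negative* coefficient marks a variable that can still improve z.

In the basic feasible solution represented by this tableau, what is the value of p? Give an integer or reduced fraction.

12/5

p is basic (row 2); its value is the RHS of that row: 12/5.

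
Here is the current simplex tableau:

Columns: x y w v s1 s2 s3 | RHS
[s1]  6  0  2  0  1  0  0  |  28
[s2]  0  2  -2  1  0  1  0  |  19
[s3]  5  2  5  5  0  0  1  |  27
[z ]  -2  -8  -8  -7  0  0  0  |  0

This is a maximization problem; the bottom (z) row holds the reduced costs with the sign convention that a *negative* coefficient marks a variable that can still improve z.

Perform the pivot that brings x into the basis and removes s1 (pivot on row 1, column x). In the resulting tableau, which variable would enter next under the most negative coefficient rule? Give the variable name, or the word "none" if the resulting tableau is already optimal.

Pivot element 6. New z-row = old z-row − (-2)·(row 1/6).
Updated z-row coefficients: x: 0, y: -8, w: -22/3, v: -7, s1: 1/3, s2: 0, s3: 0.
The most negative is -8 in column y, so y would enter next.

y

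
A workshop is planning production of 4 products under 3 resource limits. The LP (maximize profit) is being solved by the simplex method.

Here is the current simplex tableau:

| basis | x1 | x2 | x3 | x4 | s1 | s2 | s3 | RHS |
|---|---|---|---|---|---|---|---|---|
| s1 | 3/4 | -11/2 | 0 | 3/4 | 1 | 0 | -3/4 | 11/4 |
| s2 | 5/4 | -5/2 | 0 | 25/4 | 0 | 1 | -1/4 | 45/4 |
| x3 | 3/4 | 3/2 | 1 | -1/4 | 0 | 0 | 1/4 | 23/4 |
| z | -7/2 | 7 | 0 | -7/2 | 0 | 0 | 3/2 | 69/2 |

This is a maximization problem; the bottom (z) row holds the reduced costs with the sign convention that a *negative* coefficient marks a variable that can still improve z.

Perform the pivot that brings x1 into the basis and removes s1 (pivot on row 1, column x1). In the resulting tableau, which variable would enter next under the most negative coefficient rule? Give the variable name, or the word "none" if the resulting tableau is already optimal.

Pivot element 3/4. New z-row = old z-row − (-7/2)·(row 1/(3/4)).
Updated z-row coefficients: x1: 0, x2: -56/3, x3: 0, x4: 0, s1: 14/3, s2: 0, s3: -2.
The most negative is -56/3 in column x2, so x2 would enter next.

x2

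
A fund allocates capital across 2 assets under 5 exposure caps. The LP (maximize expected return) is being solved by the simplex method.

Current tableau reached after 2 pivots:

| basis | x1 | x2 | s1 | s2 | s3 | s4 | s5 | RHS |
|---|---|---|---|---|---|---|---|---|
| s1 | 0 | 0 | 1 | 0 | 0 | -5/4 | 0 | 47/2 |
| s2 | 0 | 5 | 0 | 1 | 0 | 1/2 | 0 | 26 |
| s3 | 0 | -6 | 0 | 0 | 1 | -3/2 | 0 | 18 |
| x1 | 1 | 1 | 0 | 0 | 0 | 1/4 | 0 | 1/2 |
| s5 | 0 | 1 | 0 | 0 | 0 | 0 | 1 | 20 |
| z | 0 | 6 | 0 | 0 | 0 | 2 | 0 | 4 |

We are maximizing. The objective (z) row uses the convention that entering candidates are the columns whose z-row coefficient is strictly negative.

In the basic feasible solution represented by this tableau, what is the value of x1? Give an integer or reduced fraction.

1/2

x1 is basic (row 4); its value is the RHS of that row: 1/2.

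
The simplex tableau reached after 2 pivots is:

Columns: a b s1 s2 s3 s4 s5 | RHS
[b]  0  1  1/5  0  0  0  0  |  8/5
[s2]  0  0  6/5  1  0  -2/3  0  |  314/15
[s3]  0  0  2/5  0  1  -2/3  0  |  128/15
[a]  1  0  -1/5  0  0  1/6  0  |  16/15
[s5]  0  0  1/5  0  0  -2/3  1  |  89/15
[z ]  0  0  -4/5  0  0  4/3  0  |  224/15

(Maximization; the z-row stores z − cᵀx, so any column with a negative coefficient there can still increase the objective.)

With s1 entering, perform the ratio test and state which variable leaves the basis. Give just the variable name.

Ratios: row 1 (b): (8/5)/(1/5) = 8; row 2 (s2): (314/15)/(6/5) = 157/9; row 3 (s3): (128/15)/(2/5) = 64/3; row 4 (a): entry -1/5 ≤ 0, skip; row 5 (s5): (89/15)/(1/5) = 89/3.
Minimum ratio 8 is in the b row, so b leaves.

b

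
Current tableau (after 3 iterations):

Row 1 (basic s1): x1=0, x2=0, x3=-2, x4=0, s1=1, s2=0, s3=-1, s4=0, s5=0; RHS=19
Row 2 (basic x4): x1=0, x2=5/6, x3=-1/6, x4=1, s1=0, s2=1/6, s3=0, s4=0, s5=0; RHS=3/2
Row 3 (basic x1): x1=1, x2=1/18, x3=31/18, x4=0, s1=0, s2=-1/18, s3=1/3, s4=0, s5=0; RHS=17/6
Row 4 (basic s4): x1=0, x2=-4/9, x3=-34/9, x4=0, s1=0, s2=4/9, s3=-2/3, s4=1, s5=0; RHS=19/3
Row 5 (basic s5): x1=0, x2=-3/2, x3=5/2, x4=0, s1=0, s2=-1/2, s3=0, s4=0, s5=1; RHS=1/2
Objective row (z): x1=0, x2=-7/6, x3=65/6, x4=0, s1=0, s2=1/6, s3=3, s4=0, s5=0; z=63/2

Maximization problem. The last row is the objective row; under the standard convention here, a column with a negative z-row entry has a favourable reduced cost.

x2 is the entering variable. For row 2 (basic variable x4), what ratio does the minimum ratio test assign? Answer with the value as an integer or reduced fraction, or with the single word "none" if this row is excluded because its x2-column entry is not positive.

Ratio = RHS / (x2 entry) = (3/2) / (5/6) = 9/5.

9/5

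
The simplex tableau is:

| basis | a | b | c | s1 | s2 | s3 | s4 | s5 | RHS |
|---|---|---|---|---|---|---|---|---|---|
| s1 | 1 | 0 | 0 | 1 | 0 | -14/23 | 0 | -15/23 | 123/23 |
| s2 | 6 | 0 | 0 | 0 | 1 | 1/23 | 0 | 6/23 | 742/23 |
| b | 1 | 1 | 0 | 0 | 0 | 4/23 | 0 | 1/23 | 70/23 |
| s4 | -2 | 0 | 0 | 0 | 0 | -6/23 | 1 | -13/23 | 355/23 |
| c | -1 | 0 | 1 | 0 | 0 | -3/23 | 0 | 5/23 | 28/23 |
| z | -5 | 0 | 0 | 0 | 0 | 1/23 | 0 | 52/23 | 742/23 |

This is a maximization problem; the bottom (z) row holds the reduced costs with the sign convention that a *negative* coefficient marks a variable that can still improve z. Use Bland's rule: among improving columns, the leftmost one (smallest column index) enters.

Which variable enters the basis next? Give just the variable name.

a

Objective-row coefficients: a: -5, b: 0, c: 0, s1: 0, s2: 0, s3: 1/23, s4: 0, s5: 52/23.
Improving columns: a. Bland's rule picks the smallest column index → a.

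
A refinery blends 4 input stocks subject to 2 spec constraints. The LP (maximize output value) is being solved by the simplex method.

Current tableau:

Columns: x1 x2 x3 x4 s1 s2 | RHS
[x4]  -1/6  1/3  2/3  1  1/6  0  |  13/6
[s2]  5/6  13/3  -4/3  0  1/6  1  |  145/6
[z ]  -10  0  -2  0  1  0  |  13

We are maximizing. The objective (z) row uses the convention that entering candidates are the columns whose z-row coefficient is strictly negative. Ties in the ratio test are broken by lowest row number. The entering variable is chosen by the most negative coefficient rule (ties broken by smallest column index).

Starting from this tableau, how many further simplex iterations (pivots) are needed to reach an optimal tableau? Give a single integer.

pivot: x1 in, s2 out → z = 303
pivot: x3 in, x4 out → z = 618
No improving column remains; optimal.

2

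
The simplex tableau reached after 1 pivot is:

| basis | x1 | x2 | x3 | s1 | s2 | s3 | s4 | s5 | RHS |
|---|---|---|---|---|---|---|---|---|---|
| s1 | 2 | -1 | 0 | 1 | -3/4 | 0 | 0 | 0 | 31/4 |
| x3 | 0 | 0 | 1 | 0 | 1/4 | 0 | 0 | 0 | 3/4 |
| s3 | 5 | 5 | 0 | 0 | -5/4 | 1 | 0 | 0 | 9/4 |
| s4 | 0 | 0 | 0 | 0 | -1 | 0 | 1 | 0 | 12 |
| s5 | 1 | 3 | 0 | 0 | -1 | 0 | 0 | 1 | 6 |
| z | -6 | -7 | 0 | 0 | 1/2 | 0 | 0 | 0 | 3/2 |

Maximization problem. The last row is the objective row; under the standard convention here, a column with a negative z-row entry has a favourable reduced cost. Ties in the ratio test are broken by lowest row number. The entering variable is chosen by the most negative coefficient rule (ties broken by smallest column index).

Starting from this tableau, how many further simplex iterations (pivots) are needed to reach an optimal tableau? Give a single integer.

2

pivot: x2 in, s3 out → z = 93/20
pivot: s2 in, x3 out → z = 42/5
No improving column remains; optimal.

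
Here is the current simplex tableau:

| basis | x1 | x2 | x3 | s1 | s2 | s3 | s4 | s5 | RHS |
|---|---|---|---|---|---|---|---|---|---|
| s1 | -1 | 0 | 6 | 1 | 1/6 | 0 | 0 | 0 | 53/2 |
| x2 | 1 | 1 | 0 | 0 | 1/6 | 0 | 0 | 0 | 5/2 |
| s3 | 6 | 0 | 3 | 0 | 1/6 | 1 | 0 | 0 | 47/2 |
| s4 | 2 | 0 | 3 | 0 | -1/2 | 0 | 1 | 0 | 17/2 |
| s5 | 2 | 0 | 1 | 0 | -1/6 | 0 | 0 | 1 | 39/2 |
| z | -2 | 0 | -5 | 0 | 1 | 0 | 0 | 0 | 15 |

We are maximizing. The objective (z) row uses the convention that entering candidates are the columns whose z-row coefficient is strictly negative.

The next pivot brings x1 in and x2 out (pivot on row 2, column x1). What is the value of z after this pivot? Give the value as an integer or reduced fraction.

Minimum ratio for x1: (5/2)/1 = 5/2.
z changes by −(z-row coeff of x1)·ratio = −(-2)·(5/2) = 5.
New z = 15 + 5 = 20.

20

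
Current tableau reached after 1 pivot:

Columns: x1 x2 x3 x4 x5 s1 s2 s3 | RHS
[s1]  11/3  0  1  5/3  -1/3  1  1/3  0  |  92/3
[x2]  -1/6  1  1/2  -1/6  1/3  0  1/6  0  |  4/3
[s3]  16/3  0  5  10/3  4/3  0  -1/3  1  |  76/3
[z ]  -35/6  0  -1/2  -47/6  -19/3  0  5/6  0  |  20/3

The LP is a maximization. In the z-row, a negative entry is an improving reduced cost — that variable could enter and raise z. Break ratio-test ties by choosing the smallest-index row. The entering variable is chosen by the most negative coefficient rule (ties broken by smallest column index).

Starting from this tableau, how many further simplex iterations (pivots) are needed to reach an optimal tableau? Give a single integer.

2

pivot: x4 in, s3 out → z = 331/5
pivot: x5 in, x2 out → z = 87
No improving column remains; optimal.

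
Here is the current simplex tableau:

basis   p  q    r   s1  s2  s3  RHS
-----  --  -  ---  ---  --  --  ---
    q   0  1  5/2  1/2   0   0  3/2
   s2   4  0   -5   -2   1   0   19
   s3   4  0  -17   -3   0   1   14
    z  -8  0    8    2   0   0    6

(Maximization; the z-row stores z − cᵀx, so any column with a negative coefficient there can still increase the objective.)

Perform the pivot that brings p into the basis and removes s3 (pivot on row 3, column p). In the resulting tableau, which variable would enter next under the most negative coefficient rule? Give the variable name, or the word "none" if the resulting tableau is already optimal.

r

Pivot element 4. New z-row = old z-row − (-8)·(row 3/4).
Updated z-row coefficients: p: 0, q: 0, r: -26, s1: -4, s2: 0, s3: 2.
The most negative is -26 in column r, so r would enter next.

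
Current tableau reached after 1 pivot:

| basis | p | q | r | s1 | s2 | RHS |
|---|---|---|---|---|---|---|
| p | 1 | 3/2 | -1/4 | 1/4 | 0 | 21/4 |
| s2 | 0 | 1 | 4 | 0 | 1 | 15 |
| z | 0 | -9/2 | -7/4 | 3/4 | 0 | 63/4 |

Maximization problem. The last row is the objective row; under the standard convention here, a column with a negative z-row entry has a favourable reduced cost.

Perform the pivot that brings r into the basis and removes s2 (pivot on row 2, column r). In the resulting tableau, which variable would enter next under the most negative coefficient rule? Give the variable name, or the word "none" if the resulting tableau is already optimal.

Pivot element 4. New z-row = old z-row − (-7/4)·(row 2/4).
Updated z-row coefficients: p: 0, q: -65/16, r: 0, s1: 3/4, s2: 7/16.
The most negative is -65/16 in column q, so q would enter next.

q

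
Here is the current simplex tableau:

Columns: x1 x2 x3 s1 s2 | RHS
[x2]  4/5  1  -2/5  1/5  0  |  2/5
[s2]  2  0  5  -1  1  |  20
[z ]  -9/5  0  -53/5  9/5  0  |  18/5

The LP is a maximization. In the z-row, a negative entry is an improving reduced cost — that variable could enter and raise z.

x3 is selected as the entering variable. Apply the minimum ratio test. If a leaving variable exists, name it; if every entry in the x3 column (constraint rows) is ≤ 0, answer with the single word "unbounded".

Ratios: row 1 (x2): entry -2/5 ≤ 0, skip; row 2 (s2): 20/5 = 4.
Minimum ratio is in the s2 row, so s2 leaves.

s2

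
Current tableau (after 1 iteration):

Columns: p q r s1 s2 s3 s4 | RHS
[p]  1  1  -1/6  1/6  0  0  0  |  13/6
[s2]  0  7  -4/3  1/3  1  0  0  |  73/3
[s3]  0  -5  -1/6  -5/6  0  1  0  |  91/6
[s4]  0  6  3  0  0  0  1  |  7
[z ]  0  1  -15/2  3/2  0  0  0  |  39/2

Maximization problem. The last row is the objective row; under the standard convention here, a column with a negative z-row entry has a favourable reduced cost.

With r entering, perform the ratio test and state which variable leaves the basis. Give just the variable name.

s4

Ratios: row 1 (p): entry -1/6 ≤ 0, skip; row 2 (s2): entry -4/3 ≤ 0, skip; row 3 (s3): entry -1/6 ≤ 0, skip; row 4 (s4): 7/3 = 7/3.
Minimum ratio 7/3 is in the s4 row, so s4 leaves.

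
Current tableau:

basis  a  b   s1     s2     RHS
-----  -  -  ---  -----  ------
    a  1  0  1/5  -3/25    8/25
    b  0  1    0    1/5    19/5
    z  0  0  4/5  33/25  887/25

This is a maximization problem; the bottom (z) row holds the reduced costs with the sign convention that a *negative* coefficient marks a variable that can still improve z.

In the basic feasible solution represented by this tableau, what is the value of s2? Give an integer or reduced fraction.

s2 is nonbasic (not in the basis column), so its value in the current BFS is 0.

0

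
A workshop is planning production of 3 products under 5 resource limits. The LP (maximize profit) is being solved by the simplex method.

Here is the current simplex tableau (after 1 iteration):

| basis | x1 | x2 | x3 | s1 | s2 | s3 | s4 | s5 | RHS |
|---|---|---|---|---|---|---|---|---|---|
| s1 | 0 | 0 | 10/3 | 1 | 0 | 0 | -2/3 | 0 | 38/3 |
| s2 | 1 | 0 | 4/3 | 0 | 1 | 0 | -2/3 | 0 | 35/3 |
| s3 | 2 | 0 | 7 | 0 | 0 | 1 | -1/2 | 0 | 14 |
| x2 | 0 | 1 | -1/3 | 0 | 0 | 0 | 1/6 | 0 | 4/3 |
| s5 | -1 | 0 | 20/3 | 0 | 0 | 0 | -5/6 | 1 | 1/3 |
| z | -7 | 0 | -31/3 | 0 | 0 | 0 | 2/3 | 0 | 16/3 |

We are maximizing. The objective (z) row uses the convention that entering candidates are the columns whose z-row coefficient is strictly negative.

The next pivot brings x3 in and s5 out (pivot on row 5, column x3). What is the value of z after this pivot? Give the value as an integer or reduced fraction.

117/20

Minimum ratio for x3: (1/3)/(20/3) = 1/20.
z changes by −(z-row coeff of x3)·ratio = −(-31/3)·(1/20) = 31/60.
New z = 16/3 + (31/60) = 117/20.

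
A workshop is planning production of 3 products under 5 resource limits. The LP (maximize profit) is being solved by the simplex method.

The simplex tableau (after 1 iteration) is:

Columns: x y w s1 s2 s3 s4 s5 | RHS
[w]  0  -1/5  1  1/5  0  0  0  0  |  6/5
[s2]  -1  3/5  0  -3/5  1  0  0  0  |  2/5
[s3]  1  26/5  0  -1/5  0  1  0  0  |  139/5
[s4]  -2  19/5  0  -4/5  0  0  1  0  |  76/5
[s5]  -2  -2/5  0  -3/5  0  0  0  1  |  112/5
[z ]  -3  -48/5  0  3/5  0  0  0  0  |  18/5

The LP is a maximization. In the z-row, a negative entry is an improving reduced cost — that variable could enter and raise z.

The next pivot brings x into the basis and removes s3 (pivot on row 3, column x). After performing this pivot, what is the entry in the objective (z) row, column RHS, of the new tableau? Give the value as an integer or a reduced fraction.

87

Pivot element is row 3, column x: 1.
Normalize row 3: new (row 3, RHS) = (139/5)/1 = 139/5.
z-row ← z-row − (-3)·(new row 3): 18/5 − (-3)·(139/5) = 87.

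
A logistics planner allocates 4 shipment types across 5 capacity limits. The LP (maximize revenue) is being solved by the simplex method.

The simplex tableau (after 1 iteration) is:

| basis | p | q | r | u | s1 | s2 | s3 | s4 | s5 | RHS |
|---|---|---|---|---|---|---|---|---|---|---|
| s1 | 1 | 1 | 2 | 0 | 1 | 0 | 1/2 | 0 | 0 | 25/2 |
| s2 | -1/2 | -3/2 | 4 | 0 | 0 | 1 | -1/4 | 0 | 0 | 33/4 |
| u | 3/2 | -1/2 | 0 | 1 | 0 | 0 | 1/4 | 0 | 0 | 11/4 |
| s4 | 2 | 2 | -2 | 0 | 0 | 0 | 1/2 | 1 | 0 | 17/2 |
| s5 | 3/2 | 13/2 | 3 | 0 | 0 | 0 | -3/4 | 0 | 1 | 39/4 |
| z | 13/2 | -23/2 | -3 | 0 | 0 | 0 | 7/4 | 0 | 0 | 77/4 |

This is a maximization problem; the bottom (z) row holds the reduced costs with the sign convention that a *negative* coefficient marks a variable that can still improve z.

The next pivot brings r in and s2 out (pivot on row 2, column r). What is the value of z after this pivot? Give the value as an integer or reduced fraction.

407/16

Minimum ratio for r: (33/4)/4 = 33/16.
z changes by −(z-row coeff of r)·ratio = −(-3)·(33/16) = 99/16.
New z = 77/4 + (99/16) = 407/16.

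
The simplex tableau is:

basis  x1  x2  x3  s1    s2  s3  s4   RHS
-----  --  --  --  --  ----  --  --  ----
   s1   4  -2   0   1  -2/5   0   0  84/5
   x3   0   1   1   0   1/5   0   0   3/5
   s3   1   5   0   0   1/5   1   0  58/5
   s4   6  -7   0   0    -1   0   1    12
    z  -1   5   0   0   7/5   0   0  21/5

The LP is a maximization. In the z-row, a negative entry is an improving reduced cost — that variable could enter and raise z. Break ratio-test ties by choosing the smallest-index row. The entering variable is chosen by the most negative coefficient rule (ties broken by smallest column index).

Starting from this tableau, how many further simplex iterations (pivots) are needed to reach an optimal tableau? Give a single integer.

pivot: x1 in, s4 out → z = 31/5
No improving column remains; optimal.

1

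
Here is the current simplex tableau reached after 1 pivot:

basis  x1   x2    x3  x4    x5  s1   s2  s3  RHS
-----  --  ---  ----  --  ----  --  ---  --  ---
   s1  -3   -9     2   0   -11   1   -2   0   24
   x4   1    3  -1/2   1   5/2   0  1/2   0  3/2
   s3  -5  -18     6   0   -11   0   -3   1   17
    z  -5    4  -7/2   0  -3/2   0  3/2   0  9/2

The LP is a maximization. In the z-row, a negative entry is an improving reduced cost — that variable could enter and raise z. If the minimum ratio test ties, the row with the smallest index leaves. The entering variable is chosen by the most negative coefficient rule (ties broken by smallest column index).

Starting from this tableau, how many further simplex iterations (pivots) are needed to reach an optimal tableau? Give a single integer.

pivot: x1 in, x4 out → z = 12
pivot: x3 in, s3 out → z = 54
No improving column remains; optimal.

2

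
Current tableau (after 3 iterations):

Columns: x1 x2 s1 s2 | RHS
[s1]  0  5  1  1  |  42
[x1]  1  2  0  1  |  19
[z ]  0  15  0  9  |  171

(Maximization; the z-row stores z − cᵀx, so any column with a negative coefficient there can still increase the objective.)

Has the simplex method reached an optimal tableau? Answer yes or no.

yes

No objective-row coefficient is strictly negative, so no entering variable exists; the tableau is optimal.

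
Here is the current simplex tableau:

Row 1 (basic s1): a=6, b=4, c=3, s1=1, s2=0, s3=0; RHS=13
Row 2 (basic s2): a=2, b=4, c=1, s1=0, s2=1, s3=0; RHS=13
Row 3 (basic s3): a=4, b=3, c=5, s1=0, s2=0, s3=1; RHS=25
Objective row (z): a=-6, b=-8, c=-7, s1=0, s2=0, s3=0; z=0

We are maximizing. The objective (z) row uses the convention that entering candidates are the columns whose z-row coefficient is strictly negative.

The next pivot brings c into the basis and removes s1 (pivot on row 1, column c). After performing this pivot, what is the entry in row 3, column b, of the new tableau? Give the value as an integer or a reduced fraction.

Pivot element is row 1, column c: 3.
Normalize row 1: new (row 1, b) = 4/3 = 4/3.
row 3 ← row 3 − 5·(new row 1): 3 − 5·(4/3) = -11/3.

-11/3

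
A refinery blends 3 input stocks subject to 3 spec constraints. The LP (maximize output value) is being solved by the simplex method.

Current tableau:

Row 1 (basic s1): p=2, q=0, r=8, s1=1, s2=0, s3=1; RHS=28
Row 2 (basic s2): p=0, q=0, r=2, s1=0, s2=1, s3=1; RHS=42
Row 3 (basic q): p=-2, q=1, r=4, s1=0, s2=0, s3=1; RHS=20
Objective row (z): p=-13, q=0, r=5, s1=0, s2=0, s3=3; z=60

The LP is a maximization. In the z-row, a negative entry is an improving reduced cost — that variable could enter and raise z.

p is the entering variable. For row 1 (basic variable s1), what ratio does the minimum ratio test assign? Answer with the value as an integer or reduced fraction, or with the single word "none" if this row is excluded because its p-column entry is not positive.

Ratio = RHS / (p entry) = 28 / 2 = 14.

14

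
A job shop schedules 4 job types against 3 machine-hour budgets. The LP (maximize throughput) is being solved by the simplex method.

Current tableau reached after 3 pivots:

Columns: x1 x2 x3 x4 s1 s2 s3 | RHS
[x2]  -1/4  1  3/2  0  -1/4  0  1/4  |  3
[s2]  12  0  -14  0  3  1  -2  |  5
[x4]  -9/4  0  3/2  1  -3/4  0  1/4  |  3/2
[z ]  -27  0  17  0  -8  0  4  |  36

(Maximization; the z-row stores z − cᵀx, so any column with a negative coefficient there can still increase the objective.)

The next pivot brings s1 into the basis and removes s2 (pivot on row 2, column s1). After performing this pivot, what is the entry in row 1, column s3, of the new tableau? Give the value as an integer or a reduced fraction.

1/12

Pivot element is row 2, column s1: 3.
Normalize row 2: new (row 2, s3) = (-2)/3 = -2/3.
row 1 ← row 1 − (-1/4)·(new row 2): 1/4 − (-1/4)·(-2/3) = 1/12.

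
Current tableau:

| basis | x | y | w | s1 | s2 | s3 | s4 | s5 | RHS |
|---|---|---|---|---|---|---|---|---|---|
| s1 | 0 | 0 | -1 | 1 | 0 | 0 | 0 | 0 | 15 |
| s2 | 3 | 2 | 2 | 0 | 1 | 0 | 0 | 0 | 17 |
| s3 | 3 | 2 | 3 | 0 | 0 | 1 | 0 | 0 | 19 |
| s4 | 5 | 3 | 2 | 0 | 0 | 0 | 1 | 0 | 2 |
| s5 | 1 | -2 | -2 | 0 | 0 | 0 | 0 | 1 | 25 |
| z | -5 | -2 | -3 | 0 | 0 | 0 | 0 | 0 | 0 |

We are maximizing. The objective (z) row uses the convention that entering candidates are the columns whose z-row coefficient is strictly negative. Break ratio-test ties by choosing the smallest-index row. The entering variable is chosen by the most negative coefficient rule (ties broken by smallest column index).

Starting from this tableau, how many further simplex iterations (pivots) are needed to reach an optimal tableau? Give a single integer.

2

pivot: x in, s4 out → z = 2
pivot: w in, x out → z = 3
No improving column remains; optimal.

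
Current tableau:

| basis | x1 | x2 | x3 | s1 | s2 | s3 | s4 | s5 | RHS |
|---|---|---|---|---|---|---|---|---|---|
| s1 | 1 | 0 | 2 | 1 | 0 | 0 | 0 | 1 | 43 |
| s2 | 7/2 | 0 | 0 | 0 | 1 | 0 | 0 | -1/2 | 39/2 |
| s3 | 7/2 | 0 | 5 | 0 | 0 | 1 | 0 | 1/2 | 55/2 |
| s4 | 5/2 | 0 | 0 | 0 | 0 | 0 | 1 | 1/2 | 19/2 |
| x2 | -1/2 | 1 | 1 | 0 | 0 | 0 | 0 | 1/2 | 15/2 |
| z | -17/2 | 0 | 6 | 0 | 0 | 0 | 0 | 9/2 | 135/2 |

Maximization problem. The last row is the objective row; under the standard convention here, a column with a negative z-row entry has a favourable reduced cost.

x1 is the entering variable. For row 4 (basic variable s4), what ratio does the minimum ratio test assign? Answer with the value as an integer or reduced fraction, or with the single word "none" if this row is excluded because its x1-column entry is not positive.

19/5

Ratio = RHS / (x1 entry) = (19/2) / (5/2) = 19/5.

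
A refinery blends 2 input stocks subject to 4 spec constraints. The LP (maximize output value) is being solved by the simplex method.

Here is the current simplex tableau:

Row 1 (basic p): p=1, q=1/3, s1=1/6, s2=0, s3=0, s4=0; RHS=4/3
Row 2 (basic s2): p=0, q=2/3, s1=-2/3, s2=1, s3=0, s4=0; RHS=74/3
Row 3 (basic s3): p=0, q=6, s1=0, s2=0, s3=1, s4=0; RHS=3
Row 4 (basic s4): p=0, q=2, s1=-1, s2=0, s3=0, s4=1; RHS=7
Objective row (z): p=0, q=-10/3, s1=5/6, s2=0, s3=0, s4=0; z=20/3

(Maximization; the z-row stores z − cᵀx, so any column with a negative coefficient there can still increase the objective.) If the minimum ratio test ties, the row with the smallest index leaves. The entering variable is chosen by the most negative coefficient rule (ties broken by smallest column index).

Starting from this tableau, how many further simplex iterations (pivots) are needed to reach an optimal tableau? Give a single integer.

pivot: q in, s3 out → z = 25/3
No improving column remains; optimal.

1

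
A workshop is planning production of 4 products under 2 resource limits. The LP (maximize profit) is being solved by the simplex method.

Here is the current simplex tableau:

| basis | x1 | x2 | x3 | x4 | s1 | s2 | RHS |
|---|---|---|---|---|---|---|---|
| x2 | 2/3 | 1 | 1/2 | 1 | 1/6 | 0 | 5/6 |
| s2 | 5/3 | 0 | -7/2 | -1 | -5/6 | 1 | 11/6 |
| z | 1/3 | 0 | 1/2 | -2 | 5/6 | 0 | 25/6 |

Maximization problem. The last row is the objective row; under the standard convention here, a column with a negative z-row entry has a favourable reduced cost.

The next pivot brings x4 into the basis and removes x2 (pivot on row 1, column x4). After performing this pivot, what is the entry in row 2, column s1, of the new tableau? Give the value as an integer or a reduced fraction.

Pivot element is row 1, column x4: 1.
Normalize row 1: new (row 1, s1) = (1/6)/1 = 1/6.
row 2 ← row 2 − (-1)·(new row 1): -5/6 − (-1)·(1/6) = -2/3.

-2/3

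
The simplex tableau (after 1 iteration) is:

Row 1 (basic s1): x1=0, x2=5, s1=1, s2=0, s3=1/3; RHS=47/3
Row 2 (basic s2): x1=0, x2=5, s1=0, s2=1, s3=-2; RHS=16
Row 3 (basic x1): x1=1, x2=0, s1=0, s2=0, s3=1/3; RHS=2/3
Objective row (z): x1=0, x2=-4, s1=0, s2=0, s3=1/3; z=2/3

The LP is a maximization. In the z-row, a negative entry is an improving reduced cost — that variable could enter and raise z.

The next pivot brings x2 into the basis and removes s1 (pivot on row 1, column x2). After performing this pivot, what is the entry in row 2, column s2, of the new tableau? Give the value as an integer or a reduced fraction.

Pivot element is row 1, column x2: 5.
Normalize row 1: new (row 1, s2) = 0/5 = 0.
row 2 ← row 2 − 5·(new row 1): 1 − 5·0 = 1.

1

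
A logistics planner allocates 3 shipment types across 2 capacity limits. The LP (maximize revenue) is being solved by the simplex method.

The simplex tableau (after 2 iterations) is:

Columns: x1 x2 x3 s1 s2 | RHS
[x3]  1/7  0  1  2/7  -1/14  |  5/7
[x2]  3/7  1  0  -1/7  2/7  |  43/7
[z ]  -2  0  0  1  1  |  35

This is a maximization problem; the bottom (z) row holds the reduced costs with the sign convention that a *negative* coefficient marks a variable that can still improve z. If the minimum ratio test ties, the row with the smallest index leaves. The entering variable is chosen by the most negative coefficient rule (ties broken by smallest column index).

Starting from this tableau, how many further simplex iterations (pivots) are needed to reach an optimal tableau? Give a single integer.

1

pivot: x1 in, x3 out → z = 45
No improving column remains; optimal.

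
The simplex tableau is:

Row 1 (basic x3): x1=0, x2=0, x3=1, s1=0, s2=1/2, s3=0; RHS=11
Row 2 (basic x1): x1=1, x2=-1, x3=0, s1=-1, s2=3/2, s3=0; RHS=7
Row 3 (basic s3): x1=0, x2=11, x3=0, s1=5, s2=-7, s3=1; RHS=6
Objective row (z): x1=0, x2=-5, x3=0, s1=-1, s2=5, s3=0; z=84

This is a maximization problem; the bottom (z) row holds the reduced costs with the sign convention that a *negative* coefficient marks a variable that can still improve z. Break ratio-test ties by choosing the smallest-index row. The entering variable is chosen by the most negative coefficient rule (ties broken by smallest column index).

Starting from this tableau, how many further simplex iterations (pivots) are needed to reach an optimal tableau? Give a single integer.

1

pivot: x2 in, s3 out → z = 954/11
No improving column remains; optimal.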